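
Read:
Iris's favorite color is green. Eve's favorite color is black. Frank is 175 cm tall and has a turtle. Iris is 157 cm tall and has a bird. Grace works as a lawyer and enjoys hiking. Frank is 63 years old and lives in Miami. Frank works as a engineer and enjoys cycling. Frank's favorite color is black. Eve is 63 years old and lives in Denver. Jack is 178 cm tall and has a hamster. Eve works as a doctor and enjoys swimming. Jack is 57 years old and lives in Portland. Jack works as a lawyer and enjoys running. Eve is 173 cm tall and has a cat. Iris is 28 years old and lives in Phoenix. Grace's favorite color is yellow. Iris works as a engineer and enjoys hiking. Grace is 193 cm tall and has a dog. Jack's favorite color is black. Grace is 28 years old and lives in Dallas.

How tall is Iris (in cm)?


Iris is 157 cm tall

157


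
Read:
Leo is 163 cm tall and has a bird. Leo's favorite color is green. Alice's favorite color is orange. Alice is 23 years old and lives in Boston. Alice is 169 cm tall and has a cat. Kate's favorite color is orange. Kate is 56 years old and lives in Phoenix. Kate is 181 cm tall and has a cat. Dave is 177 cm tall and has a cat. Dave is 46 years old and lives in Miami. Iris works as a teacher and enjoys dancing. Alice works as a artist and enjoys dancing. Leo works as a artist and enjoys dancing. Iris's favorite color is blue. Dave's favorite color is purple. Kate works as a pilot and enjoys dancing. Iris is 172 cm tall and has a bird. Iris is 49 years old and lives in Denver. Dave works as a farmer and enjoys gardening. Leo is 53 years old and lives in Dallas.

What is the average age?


Sum=227, n=5, avg=45.4

45.4


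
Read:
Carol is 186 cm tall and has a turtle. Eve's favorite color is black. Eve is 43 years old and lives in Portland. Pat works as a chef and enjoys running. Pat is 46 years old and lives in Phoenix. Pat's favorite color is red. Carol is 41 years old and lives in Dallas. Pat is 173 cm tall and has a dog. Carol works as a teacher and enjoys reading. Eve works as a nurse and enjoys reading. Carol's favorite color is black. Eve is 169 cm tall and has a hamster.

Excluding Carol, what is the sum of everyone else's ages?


Sum (excluding Carol): 89

89


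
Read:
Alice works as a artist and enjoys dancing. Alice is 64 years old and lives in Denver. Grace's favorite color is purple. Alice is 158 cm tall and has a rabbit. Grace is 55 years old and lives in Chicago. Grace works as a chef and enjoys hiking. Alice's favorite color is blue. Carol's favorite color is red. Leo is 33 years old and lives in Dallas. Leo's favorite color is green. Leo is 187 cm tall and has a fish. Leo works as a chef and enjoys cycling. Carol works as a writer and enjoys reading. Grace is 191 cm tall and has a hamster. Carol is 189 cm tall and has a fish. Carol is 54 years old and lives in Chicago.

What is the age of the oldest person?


Oldest: Alice at 64

64


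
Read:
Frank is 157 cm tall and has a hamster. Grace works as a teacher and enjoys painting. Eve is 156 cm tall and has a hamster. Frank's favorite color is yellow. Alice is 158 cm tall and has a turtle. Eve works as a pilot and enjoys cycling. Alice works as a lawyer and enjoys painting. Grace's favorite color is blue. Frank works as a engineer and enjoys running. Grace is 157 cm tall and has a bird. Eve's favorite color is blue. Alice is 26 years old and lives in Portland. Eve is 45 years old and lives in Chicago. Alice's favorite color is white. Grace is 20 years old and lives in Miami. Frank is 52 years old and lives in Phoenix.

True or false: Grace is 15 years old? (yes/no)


Grace is actually 20. no

no


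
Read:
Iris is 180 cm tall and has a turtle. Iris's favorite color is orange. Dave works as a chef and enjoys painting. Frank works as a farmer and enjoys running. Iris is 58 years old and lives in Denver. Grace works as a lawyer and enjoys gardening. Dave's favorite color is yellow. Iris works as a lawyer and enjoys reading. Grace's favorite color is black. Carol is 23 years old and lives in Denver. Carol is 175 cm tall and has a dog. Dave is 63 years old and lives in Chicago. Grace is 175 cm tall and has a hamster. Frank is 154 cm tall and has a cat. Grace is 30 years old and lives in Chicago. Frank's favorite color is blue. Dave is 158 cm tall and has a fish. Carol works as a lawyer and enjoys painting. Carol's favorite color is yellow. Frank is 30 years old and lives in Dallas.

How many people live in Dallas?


Count in Dallas: 1

1


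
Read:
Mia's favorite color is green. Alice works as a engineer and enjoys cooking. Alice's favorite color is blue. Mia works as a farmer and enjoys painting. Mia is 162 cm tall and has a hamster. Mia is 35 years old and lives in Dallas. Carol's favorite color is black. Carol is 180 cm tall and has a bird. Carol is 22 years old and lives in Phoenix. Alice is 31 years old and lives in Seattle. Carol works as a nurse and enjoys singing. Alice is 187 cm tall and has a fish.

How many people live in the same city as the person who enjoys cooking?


Person with hobby cooking is Alice, city Seattle. Count = 1

1


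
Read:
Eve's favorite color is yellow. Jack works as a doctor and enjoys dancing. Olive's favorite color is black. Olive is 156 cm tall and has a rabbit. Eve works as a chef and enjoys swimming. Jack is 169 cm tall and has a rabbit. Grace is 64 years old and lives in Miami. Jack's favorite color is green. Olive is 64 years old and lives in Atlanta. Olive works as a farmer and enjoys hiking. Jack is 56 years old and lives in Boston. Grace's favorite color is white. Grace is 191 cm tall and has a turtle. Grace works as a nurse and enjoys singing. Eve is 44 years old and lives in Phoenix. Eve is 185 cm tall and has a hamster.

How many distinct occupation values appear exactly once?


Unique occupation values: 4

4


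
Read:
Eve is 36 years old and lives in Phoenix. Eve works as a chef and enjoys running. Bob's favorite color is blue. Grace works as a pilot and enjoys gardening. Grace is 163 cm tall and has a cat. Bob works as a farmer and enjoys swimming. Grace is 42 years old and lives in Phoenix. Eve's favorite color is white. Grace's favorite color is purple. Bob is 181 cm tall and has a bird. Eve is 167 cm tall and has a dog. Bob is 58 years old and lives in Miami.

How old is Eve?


Eve is 36 years old

36


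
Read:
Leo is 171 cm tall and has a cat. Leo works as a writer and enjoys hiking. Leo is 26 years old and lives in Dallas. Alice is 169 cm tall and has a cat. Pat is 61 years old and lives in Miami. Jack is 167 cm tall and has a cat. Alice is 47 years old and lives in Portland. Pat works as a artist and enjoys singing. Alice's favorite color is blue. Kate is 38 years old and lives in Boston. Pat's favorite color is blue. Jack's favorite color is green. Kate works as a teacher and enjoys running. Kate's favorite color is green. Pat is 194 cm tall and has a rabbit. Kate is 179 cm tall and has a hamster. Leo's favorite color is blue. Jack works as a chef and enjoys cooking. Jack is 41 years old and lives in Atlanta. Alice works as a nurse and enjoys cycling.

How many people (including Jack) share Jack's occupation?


Jack is a chef. Count = 1

1


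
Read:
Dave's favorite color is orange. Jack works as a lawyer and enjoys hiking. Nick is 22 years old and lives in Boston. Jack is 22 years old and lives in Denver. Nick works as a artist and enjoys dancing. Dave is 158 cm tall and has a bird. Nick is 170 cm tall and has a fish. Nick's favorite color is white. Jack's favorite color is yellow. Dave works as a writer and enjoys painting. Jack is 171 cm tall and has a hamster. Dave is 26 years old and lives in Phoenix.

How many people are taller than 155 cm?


Taller than 155: 3

3


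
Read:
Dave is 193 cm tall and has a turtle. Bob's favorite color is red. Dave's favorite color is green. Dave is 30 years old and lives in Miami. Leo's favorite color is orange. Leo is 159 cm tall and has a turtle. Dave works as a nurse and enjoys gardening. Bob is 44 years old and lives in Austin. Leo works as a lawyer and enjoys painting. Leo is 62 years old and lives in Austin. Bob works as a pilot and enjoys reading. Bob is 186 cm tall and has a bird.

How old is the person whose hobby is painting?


Person with hobby=painting is Leo, age 62

62


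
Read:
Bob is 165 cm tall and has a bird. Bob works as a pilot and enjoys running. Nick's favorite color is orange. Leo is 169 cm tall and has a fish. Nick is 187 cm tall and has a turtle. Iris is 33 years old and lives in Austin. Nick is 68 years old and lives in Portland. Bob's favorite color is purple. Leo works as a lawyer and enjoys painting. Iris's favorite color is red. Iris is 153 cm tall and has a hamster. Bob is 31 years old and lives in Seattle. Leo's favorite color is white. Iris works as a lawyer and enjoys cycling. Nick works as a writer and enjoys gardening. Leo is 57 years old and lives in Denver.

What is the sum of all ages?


33+57+68+31 = 189

189


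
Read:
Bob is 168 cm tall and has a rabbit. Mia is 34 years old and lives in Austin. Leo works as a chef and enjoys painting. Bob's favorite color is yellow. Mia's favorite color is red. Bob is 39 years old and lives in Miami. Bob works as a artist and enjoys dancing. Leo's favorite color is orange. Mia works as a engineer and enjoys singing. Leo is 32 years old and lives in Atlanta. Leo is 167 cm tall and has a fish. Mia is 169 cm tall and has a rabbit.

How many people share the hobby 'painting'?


Count: 1

1


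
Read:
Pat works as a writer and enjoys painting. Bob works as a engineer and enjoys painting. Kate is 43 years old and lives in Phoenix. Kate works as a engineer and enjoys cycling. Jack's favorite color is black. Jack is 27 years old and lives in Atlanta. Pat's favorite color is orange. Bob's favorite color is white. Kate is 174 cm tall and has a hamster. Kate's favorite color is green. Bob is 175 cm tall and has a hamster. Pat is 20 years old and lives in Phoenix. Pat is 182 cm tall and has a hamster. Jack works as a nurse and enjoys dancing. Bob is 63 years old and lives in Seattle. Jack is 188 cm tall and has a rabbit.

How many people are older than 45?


Filter: 1

1


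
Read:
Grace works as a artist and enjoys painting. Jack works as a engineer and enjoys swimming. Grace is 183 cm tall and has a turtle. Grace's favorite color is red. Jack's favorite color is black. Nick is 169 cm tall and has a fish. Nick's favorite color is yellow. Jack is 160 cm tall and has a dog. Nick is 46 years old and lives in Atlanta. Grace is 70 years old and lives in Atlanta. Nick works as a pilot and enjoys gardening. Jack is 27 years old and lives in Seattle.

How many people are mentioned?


People: Grace, Nick, Jack. Count = 3

3


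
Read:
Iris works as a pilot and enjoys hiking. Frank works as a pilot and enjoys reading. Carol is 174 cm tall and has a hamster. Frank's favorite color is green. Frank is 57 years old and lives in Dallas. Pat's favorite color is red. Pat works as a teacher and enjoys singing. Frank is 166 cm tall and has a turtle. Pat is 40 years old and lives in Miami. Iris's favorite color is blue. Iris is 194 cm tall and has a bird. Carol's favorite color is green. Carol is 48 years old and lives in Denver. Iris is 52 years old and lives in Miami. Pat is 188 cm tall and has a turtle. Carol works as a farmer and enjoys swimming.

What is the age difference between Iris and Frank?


|52 - 57| = 5

5


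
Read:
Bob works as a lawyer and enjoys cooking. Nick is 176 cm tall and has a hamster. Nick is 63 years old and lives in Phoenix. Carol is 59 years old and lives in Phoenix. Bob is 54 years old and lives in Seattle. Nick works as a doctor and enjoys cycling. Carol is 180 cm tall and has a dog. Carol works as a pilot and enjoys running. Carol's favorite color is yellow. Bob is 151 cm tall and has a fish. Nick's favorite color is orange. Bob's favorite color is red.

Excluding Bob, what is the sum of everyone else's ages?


Sum (excluding Bob): 122

122


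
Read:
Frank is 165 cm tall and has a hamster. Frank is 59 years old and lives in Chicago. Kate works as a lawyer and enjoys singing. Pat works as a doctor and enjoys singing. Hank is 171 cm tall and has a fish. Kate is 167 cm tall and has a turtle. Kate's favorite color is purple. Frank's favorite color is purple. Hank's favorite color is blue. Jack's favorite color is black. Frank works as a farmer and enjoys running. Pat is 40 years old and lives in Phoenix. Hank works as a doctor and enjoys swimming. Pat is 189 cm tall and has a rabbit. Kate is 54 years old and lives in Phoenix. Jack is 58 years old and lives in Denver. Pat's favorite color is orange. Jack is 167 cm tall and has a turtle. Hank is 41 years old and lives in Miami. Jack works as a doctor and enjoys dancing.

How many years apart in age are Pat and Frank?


40 vs 59, diff = 19

19


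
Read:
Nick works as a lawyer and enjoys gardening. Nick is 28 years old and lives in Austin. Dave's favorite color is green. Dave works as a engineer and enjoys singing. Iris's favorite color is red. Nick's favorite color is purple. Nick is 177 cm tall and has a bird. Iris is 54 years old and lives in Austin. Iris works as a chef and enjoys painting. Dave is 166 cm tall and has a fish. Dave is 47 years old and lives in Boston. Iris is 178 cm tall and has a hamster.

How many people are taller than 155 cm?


Taller than 155: 3

3


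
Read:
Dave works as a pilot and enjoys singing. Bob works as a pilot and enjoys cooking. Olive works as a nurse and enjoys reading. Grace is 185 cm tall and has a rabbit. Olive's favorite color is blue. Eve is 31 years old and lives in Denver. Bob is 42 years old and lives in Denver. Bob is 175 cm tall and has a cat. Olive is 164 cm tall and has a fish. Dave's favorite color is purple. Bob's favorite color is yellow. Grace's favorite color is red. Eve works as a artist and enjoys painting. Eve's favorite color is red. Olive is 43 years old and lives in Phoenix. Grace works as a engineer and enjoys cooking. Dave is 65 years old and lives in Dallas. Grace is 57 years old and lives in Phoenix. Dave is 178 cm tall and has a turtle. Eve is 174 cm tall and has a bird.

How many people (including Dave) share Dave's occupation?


Dave is a pilot. Count = 2

2


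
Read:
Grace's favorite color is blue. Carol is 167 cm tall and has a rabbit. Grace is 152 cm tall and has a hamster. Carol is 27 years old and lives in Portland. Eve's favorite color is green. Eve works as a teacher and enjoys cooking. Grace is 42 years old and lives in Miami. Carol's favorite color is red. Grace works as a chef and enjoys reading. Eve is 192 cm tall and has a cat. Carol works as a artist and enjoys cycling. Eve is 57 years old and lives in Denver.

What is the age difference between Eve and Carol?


|57 - 27| = 30

30


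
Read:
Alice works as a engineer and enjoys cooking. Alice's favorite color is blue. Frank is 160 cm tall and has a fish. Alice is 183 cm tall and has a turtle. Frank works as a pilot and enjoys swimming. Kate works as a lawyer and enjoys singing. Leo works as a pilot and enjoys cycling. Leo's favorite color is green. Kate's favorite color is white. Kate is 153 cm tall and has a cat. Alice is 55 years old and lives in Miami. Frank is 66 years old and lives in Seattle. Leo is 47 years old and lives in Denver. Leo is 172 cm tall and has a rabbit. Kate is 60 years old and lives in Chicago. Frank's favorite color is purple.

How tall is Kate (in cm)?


Kate is 153 cm tall

153


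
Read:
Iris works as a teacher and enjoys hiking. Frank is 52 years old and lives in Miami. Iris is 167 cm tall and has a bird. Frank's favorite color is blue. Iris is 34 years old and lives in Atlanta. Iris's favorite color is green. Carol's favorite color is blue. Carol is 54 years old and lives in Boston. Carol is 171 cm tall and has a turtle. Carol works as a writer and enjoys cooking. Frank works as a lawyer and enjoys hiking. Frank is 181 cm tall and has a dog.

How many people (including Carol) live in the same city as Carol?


Carol lives in Boston. Count = 1

1


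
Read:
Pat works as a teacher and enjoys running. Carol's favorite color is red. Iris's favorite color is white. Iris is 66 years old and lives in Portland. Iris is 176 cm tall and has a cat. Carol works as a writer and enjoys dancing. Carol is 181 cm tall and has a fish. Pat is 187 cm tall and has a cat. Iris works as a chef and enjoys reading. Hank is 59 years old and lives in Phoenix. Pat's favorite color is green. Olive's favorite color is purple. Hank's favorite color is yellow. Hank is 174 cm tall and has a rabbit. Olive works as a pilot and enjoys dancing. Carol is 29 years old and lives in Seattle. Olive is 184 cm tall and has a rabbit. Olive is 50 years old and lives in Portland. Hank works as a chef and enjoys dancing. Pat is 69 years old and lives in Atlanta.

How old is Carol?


Carol is 29 years old

29


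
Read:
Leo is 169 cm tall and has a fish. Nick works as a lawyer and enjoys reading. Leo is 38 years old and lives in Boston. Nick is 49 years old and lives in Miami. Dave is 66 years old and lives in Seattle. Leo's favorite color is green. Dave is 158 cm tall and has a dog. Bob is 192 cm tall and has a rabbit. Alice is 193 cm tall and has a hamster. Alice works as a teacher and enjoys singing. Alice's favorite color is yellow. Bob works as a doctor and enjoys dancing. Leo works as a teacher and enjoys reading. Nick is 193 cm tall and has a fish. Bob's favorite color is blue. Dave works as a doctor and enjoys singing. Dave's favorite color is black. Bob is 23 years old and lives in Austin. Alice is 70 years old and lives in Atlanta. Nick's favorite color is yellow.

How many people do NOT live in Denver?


Not in Denver: 5

5


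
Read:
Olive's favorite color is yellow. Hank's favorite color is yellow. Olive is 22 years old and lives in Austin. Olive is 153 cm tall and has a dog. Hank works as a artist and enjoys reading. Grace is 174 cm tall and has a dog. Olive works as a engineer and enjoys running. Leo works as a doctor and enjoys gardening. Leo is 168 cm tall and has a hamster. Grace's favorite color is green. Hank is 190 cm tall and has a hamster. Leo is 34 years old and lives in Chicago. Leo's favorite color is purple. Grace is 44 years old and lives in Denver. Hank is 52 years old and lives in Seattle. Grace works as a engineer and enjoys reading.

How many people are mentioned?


People: Grace, Leo, Hank, Olive. Count = 4

4


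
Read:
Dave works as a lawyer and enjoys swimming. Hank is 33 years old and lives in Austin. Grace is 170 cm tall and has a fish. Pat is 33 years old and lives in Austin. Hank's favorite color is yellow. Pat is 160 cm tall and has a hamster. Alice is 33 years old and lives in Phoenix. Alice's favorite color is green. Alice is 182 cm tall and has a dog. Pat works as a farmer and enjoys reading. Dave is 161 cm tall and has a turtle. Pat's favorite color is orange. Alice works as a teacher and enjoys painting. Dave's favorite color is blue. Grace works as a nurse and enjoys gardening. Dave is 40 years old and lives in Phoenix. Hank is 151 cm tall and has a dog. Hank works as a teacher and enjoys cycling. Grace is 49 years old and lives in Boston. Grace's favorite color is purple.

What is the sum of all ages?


40+49+33+33+33 = 188

188


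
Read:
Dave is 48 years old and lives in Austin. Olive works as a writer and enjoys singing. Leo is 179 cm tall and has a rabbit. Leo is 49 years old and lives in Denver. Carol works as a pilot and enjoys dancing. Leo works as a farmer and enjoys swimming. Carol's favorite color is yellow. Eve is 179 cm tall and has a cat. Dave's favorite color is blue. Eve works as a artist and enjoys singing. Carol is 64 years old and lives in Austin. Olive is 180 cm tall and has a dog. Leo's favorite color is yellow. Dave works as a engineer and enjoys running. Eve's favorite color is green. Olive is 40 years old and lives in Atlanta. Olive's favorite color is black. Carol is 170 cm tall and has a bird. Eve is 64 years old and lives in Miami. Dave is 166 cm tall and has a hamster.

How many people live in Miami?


Count in Miami: 1

1


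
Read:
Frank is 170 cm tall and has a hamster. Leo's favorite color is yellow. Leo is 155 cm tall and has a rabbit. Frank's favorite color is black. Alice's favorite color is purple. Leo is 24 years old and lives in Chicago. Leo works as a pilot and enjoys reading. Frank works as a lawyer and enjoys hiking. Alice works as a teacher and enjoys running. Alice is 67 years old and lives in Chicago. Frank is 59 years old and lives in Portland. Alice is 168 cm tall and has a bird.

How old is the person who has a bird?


Person with bird is Alice, age 67

67


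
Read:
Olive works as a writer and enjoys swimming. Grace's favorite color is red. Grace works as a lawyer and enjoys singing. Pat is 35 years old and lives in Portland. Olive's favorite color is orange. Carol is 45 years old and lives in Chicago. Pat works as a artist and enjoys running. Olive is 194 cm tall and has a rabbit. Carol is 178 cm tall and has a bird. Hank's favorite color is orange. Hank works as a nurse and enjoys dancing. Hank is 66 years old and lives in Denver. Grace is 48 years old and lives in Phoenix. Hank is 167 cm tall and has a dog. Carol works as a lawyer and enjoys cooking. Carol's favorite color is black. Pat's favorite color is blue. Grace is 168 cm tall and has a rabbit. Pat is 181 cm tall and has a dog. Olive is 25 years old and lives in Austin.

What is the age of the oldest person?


Oldest: Hank at 66

66


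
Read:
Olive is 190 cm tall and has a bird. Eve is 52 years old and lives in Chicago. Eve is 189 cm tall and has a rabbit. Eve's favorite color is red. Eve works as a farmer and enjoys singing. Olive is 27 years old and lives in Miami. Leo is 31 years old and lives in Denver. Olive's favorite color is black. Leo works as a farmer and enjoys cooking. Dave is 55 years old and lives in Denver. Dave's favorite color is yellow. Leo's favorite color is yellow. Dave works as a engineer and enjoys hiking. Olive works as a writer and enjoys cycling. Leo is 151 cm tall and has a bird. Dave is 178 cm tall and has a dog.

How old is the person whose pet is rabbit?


Person with pet=rabbit is Eve, age 52

52


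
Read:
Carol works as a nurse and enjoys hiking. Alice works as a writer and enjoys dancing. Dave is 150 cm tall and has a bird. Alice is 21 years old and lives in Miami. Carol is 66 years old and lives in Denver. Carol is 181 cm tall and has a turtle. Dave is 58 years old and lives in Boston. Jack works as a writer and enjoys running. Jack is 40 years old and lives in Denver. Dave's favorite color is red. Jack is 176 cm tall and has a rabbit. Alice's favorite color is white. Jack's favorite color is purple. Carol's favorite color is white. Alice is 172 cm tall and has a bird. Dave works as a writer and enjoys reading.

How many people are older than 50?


Filter: 2

2


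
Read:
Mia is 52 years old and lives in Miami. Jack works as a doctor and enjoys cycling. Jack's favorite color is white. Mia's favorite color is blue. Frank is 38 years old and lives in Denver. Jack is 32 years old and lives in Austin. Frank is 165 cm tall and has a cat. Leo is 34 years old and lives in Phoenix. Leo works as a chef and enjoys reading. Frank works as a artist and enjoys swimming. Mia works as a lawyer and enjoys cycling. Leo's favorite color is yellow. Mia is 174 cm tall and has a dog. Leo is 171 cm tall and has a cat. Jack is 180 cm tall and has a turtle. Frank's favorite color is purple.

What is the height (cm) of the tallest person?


Tallest: Jack at 180 cm

180


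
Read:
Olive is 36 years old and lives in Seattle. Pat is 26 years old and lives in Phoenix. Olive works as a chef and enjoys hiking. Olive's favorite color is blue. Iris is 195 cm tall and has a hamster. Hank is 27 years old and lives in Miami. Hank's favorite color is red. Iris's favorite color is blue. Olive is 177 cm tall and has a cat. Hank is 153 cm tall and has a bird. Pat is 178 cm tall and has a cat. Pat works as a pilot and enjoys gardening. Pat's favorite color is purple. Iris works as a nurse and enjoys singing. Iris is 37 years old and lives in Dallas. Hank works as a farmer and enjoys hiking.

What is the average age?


Sum=126, n=4, avg=31.5

31.5


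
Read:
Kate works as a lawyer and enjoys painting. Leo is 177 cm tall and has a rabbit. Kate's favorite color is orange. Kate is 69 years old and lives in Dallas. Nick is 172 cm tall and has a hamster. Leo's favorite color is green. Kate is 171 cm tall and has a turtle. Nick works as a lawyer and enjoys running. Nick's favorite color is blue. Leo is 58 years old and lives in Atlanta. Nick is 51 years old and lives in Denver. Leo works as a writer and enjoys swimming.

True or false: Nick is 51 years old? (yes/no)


Nick is actually 51. yes

yes


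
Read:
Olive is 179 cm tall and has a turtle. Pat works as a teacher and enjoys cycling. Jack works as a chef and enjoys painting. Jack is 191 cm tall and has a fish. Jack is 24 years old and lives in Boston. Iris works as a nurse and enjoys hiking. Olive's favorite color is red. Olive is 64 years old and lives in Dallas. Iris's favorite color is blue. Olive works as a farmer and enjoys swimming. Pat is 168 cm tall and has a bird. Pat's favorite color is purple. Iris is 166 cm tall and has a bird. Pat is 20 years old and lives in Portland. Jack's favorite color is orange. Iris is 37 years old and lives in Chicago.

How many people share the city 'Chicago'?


Count: 1

1


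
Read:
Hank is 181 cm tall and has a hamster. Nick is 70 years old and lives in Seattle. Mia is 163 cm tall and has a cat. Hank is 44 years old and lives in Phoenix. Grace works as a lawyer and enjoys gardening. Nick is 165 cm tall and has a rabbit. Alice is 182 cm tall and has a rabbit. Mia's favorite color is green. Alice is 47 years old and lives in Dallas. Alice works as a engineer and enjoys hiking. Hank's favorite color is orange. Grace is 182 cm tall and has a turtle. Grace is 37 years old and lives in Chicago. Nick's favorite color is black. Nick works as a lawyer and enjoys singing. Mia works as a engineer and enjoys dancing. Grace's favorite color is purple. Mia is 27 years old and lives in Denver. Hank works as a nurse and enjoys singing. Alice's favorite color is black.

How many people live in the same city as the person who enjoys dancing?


Person with hobby dancing is Mia, city Denver. Count = 1

1


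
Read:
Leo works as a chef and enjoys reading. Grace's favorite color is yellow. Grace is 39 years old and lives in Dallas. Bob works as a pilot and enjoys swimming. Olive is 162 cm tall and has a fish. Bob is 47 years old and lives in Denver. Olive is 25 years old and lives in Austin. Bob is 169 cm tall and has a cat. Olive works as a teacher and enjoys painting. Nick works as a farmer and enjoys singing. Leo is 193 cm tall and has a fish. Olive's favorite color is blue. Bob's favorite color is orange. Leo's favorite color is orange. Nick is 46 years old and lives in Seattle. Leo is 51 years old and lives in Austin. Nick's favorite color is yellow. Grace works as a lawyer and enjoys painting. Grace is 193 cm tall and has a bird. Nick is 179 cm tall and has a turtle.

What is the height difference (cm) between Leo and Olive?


|193 - 162| = 31

31


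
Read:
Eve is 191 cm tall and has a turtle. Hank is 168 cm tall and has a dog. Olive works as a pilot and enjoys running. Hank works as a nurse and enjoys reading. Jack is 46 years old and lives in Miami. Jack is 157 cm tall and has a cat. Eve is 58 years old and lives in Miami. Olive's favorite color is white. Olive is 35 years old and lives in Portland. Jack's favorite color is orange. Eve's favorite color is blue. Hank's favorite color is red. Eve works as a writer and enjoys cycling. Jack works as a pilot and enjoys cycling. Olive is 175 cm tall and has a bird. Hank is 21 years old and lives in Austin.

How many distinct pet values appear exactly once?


Unique pet values: 4

4


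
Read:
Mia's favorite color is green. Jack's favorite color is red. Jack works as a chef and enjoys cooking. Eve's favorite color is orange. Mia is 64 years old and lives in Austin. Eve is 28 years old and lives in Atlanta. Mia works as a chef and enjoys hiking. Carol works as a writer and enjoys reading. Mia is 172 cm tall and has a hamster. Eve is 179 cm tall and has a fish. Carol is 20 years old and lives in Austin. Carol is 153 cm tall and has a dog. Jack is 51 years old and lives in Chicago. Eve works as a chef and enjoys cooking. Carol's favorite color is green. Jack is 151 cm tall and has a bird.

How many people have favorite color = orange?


Count: 1

1


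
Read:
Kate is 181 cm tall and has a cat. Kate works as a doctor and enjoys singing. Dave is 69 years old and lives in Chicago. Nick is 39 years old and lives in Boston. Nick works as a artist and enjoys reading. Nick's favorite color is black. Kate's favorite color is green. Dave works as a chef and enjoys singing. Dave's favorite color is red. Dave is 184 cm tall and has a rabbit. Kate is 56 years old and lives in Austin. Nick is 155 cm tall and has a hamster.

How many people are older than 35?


Filter: 3

3


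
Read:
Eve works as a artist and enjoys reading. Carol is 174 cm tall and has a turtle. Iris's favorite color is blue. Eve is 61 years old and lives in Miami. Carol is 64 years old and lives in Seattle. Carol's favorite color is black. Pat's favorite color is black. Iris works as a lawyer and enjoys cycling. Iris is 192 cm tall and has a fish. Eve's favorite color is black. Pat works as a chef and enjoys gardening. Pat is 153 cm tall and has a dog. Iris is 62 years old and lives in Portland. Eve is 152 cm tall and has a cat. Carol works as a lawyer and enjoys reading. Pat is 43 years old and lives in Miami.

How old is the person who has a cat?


Person with cat is Eve, age 61

61


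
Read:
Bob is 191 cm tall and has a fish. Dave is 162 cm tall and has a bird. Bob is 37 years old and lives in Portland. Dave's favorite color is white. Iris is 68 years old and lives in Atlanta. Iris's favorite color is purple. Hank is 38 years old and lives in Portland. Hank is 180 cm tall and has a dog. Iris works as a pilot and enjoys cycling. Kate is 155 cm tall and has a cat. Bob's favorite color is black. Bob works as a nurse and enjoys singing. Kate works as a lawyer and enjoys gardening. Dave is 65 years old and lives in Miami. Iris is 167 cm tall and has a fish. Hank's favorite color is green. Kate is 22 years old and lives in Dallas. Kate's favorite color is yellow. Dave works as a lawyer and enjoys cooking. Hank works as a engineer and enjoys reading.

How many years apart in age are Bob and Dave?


37 vs 65, diff = 28

28


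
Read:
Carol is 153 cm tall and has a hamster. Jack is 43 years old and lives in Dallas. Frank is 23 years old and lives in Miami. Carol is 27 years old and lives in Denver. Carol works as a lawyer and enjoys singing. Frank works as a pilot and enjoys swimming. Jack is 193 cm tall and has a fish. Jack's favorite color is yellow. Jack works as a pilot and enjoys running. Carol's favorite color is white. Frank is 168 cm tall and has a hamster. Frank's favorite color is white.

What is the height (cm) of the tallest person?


Tallest: Jack at 193 cm

193


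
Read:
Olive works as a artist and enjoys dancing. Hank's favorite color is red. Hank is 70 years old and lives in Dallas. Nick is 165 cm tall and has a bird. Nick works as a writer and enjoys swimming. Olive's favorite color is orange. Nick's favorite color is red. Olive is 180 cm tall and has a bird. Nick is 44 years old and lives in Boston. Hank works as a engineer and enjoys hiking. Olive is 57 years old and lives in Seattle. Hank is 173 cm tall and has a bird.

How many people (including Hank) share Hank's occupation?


Hank is a engineer. Count = 1

1


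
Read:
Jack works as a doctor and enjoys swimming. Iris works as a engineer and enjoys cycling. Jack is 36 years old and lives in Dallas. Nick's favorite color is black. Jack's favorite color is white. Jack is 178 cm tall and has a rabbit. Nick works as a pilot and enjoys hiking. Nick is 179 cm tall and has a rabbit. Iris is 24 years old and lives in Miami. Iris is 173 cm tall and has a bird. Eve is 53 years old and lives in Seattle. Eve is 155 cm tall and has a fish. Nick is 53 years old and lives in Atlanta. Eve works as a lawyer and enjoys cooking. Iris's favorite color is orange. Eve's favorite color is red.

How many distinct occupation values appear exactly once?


Unique occupation values: 4

4


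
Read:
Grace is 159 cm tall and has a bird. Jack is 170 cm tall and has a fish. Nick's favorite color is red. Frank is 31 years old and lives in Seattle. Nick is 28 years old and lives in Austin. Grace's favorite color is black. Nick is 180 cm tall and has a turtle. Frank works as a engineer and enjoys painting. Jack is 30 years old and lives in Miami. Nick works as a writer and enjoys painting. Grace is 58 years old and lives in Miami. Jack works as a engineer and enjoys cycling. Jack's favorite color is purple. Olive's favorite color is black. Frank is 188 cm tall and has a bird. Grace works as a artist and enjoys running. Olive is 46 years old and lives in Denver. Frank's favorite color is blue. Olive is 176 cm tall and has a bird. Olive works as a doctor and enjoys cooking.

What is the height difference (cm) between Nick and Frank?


|180 - 188| = 8

8


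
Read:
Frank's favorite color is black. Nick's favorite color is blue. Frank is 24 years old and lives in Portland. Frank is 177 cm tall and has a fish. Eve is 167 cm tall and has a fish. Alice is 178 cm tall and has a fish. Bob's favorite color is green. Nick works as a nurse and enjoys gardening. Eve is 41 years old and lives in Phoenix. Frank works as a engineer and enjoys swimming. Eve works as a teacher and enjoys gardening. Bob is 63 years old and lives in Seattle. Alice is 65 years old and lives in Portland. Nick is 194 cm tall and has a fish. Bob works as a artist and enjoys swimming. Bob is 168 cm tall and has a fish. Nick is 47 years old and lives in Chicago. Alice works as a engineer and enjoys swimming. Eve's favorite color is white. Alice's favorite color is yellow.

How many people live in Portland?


Count in Portland: 2

2


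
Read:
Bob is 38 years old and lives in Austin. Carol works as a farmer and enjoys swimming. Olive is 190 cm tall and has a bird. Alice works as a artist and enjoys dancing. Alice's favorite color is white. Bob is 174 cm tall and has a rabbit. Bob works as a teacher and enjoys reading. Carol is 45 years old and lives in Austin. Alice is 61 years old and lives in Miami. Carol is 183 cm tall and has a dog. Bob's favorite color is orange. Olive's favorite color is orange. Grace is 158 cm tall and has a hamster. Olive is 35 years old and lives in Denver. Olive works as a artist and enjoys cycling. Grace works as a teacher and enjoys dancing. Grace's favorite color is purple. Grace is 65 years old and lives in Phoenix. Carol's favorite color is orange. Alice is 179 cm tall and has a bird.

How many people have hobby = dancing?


Count: 2

2


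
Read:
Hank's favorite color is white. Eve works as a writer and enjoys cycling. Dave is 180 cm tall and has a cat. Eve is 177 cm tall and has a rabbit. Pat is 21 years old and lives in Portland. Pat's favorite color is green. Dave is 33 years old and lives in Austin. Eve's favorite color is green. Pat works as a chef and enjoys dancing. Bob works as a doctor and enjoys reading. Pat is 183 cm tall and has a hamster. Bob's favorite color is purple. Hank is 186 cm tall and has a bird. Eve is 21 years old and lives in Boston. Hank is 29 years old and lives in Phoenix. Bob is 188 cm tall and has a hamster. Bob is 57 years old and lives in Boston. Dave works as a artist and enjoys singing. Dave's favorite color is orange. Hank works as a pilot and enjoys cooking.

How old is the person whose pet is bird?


Person with pet=bird is Hank, age 29

29


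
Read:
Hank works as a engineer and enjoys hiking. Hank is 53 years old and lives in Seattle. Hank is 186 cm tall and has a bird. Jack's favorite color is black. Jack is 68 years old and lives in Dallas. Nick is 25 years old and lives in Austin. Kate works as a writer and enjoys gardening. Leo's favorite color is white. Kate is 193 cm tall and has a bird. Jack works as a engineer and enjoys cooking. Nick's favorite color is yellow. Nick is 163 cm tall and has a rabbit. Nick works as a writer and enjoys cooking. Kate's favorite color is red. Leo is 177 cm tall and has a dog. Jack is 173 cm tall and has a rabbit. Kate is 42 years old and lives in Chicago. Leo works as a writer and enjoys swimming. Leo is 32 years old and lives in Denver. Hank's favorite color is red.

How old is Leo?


Leo is 32 years old

32


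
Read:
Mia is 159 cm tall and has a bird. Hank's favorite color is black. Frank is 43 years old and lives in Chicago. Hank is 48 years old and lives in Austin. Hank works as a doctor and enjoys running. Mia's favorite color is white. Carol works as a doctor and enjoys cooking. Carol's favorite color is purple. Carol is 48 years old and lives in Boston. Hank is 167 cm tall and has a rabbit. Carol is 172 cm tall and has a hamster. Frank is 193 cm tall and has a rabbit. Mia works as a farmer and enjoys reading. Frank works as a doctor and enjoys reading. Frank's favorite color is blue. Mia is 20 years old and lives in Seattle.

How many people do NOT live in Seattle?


Not in Seattle: 3

3


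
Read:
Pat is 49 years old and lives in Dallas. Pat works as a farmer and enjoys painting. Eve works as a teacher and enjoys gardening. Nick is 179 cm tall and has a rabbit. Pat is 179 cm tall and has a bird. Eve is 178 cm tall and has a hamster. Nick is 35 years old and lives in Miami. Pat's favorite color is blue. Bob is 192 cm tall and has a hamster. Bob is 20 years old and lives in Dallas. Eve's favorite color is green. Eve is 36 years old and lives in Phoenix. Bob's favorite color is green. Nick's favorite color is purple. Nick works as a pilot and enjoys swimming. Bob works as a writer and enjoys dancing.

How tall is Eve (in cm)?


Eve is 178 cm tall

178


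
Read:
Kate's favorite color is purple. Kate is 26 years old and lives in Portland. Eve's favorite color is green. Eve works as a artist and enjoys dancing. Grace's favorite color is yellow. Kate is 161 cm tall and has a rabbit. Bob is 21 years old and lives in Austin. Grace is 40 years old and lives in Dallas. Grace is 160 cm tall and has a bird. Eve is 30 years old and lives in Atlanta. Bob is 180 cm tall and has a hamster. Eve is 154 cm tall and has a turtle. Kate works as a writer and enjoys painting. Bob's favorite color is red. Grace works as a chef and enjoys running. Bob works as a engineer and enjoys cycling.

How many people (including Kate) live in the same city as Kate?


Kate lives in Portland. Count = 1

1


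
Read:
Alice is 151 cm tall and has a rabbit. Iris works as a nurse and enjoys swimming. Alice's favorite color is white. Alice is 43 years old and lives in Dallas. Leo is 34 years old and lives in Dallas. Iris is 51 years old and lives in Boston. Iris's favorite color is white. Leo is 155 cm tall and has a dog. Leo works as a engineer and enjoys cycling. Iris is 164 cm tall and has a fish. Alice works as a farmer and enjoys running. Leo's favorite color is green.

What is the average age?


Sum=128, n=3, avg=42.67

42.67


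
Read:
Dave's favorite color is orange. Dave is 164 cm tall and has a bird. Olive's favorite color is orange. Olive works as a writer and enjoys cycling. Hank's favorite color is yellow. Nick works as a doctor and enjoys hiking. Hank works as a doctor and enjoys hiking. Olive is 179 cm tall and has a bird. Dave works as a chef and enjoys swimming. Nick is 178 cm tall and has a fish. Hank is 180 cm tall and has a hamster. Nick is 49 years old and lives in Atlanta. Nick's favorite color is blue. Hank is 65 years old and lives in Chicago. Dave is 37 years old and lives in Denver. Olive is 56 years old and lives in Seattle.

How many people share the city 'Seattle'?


Count: 1

1
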